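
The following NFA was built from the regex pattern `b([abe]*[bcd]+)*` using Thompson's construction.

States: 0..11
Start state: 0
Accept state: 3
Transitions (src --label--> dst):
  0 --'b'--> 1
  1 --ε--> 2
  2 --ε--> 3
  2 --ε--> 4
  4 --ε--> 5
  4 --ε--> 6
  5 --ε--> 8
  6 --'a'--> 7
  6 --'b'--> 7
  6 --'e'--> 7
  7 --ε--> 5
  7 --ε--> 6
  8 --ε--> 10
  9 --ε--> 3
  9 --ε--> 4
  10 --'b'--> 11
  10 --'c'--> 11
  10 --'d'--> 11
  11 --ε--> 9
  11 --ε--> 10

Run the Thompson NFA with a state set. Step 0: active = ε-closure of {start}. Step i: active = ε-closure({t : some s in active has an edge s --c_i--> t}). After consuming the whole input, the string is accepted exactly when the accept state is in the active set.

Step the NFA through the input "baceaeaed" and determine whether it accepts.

start: ε-closure({0}) = {0}
'b' @ 1: {1,2,3,4,5,6,8,10}  [accepting]
'a' @ 2: {5,6,7,8,10}
'c' @ 3: {3,4,5,6,8,9,10,11}  [accepting]
'e' @ 4: {5,6,7,8,10}
'a' @ 5: {5,6,7,8,10}
'e' @ 6: {5,6,7,8,10}
'a' @ 7: {5,6,7,8,10}
'e' @ 8: {5,6,7,8,10}
'd' @ 9: {3,4,5,6,8,9,10,11}  [accepting]
final: {3,4,5,6,8,9,10,11}; accept 3 in set

Answer: ACCEPT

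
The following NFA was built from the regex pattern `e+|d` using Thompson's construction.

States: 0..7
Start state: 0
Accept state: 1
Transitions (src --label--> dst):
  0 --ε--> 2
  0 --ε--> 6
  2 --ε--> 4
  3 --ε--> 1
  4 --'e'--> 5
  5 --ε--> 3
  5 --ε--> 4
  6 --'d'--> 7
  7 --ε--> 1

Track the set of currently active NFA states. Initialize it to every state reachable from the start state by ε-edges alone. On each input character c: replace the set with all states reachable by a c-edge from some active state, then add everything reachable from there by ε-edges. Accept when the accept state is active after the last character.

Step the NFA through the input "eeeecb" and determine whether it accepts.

Answer: REJECT

Steps:
start: ε-closure({0}) = {0,2,4,6}
'e' @ 1: {1,3,4,5}  [accepting]
'e' @ 2: {1,3,4,5}  [accepting]
'e' @ 3: {1,3,4,5}  [accepting]
'e' @ 4: {1,3,4,5}  [accepting]
'c' @ 5: {}  — state set empty
rest 'b' ignored (set empty)
after full input: {}  (accept=1 not in)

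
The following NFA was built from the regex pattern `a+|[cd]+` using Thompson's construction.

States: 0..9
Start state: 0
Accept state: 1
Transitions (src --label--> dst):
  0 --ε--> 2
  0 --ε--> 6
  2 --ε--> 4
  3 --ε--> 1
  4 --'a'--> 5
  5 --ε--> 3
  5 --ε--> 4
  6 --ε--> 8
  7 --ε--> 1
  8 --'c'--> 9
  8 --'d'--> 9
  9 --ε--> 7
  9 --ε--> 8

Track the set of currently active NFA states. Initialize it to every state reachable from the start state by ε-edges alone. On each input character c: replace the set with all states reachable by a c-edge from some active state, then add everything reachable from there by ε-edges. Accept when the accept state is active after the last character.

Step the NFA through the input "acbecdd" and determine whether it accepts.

Answer: REJECT

Trace:
initial (ε-close {0}): {0,2,4,6,8}
'a' @ 1: {1,3,4,5}  [accepting]
'c' @ 2: {}  — no active states
rest 'becdd' ignored (set empty)
final: {}; accept 1 not in set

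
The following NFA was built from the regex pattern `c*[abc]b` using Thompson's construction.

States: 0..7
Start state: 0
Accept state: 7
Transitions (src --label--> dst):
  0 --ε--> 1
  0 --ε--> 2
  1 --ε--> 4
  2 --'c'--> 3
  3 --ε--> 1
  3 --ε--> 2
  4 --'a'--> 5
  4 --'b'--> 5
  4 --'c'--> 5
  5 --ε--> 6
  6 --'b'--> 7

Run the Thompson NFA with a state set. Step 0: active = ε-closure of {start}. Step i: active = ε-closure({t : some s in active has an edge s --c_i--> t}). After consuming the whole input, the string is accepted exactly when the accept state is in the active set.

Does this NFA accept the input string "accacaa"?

Answer: REJECT

Trace:
initial (ε-close {0}): {0,1,2,4}
'a' @ 1: {5,6}
'c' @ 2: {}  — no active states
rest 'cacaa' ignored (set empty)
final: {}; accept 7 not in set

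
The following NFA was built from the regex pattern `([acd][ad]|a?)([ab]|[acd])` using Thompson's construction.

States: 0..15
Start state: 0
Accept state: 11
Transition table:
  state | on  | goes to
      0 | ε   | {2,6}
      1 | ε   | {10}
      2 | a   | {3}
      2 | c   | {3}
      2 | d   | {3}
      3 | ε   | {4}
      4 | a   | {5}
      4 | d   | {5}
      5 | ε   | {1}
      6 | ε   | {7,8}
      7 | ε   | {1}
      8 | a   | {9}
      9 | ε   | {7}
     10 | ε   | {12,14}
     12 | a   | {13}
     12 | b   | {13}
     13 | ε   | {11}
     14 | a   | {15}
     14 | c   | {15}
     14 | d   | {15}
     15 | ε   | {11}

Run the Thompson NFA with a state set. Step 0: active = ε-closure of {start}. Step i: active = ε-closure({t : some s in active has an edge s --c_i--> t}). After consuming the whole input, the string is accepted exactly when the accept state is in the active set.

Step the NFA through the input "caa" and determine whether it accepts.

Answer: ACCEPT

Steps:
S₀ = ε-closure({0}) = {0,1,2,6,7,8,10,12,14}
'c' @ 1: {3,4,11,15}  ✓accept
'a' @ 2: {1,5,10,12,14}
'a' @ 3: {11,13,15}  ✓accept
after full input: {11,13,15}  (accept=11 in)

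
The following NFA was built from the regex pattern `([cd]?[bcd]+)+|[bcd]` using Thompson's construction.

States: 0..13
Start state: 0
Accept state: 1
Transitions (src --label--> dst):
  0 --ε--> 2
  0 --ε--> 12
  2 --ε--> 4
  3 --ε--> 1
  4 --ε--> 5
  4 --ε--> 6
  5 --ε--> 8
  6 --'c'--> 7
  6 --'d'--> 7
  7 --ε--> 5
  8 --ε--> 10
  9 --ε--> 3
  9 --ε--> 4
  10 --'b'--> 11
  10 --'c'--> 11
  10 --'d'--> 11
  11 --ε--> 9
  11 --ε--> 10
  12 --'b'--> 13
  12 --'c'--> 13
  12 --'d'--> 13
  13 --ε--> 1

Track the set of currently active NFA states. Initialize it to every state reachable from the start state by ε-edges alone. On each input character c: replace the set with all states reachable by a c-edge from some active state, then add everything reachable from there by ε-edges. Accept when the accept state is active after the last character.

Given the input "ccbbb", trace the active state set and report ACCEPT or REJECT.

S₀ = ε-closure({0}) = {0,2,4,5,6,8,10,12}
'c' @ 1: {1,3,4,5,6,7,8,9,10,11,13}  [accepting]
'c' @ 2: {1,3,4,5,6,7,8,9,10,11}  [accepting]
'b' @ 3: {1,3,4,5,6,8,9,10,11}  [accepting]
'b' @ 4: {1,3,4,5,6,8,9,10,11}  [accepting]
'b' @ 5: {1,3,4,5,6,8,9,10,11}  [accepting]
final: {1,3,4,5,6,8,9,10,11}; accept 1 in set

Answer: ACCEPT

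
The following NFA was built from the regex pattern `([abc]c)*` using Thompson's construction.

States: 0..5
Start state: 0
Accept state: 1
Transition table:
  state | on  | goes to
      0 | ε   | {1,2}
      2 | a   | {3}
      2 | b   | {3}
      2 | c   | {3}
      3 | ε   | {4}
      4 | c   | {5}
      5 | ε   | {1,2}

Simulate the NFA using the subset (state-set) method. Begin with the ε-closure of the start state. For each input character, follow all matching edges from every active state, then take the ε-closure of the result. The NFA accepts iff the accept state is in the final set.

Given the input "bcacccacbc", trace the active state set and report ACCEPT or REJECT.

Answer: ACCEPT

Steps:
start: ε-closure({0}) = {0,1,2}
'b' @ 1: {3,4}
'c' @ 2: {1,2,5}  ✓accept
'a' @ 3: {3,4}
'c' @ 4: {1,2,5}  ✓accept
'c' @ 5: {3,4}
'c' @ 6: {1,2,5}  ✓accept
'a' @ 7: {3,4}
'c' @ 8: {1,2,5}  ✓accept
'b' @ 9: {3,4}
'c' @ 10: {1,2,5}  ✓accept
final: {1,2,5}; accept 1 in set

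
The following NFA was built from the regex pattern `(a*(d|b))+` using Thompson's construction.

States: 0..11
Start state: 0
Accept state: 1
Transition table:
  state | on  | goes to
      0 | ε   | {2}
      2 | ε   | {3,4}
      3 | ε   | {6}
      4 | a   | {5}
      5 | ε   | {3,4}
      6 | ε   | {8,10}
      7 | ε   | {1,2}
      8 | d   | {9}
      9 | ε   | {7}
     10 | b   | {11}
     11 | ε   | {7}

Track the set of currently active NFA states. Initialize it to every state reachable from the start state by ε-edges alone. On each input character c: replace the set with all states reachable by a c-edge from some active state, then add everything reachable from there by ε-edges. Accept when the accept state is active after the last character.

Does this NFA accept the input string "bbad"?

initial (ε-close {0}): {0,2,3,4,6,8,10}
'b' @ 1: {1,2,3,4,6,7,8,10,11}  [accepting]
'b' @ 2: {1,2,3,4,6,7,8,10,11}  [accepting]
'a' @ 3: {3,4,5,6,8,10}
'd' @ 4: {1,2,3,4,6,7,8,9,10}  [accepting]
end set {1,2,3,4,6,7,8,9,10} — state 1 in

Answer: ACCEPT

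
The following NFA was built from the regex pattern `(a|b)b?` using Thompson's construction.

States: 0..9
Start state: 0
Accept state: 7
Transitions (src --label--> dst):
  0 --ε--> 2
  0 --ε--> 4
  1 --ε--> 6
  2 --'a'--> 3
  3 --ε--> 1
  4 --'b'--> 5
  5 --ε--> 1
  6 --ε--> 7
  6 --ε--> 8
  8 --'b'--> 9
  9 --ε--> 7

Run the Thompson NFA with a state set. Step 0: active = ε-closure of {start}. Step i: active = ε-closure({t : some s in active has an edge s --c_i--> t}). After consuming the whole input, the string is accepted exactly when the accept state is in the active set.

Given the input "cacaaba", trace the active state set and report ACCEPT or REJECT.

start: ε-closure({0}) = {0,2,4}
'c' @ 1: {}  — state set empty
rest 'acaaba' ignored (set empty)
after full input: {}  (accept=7 not in)

Answer: REJECT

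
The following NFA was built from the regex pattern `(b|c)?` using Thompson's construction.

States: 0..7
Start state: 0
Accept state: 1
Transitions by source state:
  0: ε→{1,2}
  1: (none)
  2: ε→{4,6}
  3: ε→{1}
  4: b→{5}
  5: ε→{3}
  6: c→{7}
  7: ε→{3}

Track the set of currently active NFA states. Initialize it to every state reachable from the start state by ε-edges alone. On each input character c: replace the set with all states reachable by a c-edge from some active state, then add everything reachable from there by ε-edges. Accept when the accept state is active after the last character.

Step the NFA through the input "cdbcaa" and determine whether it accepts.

Answer: REJECT

Steps:
initial (ε-close {0}): {0,1,2,4,6}
'c' @ 1: {1,3,7}  [accepting]
'd' @ 2: {}  — no active states
rest 'bcaa' ignored (set empty)
final: {}; accept 1 not in set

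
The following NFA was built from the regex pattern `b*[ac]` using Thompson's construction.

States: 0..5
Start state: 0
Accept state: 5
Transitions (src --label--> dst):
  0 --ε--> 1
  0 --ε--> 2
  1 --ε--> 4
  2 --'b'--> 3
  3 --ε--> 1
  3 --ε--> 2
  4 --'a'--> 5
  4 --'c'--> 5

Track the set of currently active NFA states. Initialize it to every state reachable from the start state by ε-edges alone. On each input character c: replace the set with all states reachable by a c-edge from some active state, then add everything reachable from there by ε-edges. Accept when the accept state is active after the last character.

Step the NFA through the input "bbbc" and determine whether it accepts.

initial (ε-close {0}): {0,1,2,4}
'b' @ 1: {1,2,3,4}
'b' @ 2: {1,2,3,4}
'b' @ 3: {1,2,3,4}
'c' @ 4: {5}  [accepting]
after full input: {5}  (accept=5 in)

Answer: ACCEPT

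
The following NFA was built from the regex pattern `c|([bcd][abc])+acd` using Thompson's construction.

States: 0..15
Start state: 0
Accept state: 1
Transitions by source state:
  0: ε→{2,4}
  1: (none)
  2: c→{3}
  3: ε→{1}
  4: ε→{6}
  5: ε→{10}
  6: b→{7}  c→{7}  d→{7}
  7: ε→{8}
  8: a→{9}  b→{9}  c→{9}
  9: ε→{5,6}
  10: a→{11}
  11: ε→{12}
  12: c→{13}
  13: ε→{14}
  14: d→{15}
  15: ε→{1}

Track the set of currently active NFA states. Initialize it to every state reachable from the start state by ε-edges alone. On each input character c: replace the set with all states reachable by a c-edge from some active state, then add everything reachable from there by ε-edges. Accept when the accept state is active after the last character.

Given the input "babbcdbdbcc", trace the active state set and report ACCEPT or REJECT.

Answer: REJECT

Derivation:
S₀ = ε-closure({0}) = {0,2,4,6}
'b' @ 1: {7,8}
'a' @ 2: {5,6,9,10}
'b' @ 3: {7,8}
'b' @ 4: {5,6,9,10}
'c' @ 5: {7,8}
'd' @ 6: {}  — dead — no transitions
rest 'bdbcc' ignored (set empty)
final: {}; accept 1 not in set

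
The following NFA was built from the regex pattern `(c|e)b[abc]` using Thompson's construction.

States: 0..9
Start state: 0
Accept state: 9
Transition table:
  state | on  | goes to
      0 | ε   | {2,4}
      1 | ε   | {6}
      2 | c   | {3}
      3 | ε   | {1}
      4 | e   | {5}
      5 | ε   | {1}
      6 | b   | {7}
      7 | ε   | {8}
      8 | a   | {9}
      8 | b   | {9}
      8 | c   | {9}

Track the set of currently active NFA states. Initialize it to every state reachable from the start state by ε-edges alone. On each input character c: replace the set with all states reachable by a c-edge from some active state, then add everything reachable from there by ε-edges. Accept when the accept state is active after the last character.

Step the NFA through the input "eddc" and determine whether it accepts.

Answer: REJECT

Trace:
S₀ = ε-closure({0}) = {0,2,4}
'e' @ 1: {1,5,6}
'd' @ 2: {}  — state set empty
rest 'dc' ignored (set empty)
end set {} — state 9 not in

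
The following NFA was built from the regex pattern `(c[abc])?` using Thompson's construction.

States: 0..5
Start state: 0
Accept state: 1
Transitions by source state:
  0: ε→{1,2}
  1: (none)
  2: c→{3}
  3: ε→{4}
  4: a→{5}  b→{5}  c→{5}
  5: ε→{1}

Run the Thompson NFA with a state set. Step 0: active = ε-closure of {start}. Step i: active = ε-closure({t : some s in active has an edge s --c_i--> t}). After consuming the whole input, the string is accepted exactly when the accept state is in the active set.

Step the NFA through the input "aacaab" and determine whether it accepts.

initial (ε-close {0}): {0,1,2}
'a' @ 1: {}  — no active states
rest 'acaab' ignored (set empty)
after full input: {}  (accept=1 not in)

Answer: REJECT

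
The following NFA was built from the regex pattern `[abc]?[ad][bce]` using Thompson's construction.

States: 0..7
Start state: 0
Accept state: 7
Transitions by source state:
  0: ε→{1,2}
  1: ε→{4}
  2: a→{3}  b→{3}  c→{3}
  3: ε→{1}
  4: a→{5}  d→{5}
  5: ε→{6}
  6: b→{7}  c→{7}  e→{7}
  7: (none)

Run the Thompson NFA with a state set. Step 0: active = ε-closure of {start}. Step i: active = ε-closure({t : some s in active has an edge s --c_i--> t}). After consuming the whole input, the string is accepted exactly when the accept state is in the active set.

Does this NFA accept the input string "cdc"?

start: ε-closure({0}) = {0,1,2,4}
'c' @ 1: {1,3,4}
'd' @ 2: {5,6}
'c' @ 3: {7}  [accepting]
after full input: {7}  (accept=7 in)

Answer: ACCEPT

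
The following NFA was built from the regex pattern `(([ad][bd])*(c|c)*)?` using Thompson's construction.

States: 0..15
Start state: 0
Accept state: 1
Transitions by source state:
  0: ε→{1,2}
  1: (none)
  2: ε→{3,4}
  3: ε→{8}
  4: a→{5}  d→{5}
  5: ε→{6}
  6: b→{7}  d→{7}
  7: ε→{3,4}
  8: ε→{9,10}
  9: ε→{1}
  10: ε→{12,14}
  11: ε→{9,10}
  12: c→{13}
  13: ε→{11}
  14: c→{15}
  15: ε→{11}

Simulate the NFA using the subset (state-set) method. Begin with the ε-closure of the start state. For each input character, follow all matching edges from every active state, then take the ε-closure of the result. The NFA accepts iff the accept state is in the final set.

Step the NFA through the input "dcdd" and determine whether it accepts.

S₀ = ε-closure({0}) = {0,1,2,3,4,8,9,10,12,14}
'd' @ 1: {5,6}
'c' @ 2: {}  — no active states
rest 'dd' ignored (set empty)
final: {}; accept 1 not in set

Answer: REJECT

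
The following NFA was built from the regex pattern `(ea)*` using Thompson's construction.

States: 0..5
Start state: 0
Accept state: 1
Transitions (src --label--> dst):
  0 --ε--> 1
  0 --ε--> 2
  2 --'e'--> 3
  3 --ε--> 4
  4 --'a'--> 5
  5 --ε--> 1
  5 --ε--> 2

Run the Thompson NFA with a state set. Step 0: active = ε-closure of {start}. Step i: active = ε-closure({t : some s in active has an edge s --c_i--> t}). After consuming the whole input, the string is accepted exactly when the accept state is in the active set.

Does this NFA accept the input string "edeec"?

start: ε-closure({0}) = {0,1,2}
'e' @ 1: {3,4}
'd' @ 2: {}  — state set empty
rest 'eec' ignored (set empty)
final: {}; accept 1 not in set

Answer: REJECT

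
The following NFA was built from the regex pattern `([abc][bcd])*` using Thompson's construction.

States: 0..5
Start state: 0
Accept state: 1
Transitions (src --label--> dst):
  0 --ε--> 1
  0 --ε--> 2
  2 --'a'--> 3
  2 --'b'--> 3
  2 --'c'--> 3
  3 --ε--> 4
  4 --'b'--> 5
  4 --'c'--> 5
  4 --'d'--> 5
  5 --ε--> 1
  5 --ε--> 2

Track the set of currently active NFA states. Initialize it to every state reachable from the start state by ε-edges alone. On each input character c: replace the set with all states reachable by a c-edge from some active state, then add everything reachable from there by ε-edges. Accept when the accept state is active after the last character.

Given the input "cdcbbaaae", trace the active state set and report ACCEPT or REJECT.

Answer: REJECT

Derivation:
S₀ = ε-closure({0}) = {0,1,2}
'c' @ 1: {3,4}
'd' @ 2: {1,2,5}  ✓accept
'c' @ 3: {3,4}
'b' @ 4: {1,2,5}  ✓accept
'b' @ 5: {3,4}
'a' @ 6: {}  — state set empty
rest 'aae' ignored (set empty)
after full input: {}  (accept=1 not in)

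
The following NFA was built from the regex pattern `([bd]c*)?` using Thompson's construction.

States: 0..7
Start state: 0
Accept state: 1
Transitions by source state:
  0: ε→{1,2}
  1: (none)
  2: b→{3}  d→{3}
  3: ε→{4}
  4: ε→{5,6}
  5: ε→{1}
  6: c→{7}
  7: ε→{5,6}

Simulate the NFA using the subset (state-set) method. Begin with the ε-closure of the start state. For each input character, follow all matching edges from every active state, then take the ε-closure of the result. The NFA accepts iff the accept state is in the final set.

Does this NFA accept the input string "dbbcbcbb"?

Answer: REJECT

Trace:
initial (ε-close {0}): {0,1,2}
'd' @ 1: {1,3,4,5,6}  ✓accept
'b' @ 2: {}  — no active states
rest 'bcbcbb' ignored (set empty)
after full input: {}  (accept=1 not in)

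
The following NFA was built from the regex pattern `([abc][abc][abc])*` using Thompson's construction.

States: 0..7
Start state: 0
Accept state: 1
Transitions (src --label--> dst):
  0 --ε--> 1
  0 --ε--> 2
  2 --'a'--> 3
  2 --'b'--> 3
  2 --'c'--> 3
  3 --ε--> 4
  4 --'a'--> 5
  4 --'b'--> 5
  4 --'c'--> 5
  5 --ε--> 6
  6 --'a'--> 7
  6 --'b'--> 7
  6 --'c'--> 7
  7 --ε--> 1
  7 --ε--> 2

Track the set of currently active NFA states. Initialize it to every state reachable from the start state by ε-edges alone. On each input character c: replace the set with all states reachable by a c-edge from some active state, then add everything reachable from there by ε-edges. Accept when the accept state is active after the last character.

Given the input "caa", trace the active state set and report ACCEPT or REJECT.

S₀ = ε-closure({0}) = {0,1,2}
'c' @ 1: {3,4}
'a' @ 2: {5,6}
'a' @ 3: {1,2,7}  [accepting]
final: {1,2,7}; accept 1 in set

Answer: ACCEPT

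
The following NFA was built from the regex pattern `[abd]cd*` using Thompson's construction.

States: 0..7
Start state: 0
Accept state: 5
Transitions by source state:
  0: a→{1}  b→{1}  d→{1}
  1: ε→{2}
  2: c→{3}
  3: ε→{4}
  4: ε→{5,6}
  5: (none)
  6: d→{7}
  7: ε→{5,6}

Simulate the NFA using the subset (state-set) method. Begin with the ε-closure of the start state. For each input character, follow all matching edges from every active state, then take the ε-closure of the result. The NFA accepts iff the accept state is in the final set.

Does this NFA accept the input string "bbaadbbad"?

initial (ε-close {0}): {0}
'b' @ 1: {1,2}
'b' @ 2: {}  — state set empty
rest 'aadbbad' ignored (set empty)
after full input: {}  (accept=5 not in)

Answer: REJECT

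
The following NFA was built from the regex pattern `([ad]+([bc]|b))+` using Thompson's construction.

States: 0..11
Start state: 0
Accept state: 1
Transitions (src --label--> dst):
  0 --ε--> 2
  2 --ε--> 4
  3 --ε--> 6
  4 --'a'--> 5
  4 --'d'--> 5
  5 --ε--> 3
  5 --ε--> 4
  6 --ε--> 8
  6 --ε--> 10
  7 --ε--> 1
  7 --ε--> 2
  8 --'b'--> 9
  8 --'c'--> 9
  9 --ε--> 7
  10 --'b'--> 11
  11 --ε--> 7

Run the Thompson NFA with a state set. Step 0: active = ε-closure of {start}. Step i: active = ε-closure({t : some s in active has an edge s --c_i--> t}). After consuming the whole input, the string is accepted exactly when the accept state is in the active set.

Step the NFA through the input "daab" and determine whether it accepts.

Answer: ACCEPT

Trace:
S₀ = ε-closure({0}) = {0,2,4}
'd' @ 1: {3,4,5,6,8,10}
'a' @ 2: {3,4,5,6,8,10}
'a' @ 3: {3,4,5,6,8,10}
'b' @ 4: {1,2,4,7,9,11}  (accept∈set)
end set {1,2,4,7,9,11} — state 1 in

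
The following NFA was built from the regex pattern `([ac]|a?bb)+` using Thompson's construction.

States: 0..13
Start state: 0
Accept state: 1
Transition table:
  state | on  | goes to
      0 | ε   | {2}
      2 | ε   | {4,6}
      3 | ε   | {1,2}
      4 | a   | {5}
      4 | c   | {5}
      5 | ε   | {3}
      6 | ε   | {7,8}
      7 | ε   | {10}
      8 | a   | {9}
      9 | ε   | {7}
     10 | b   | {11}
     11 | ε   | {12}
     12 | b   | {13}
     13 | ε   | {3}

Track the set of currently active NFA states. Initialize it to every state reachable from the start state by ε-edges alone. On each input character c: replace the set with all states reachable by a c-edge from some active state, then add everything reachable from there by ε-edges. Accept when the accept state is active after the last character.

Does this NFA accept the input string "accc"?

start: ε-closure({0}) = {0,2,4,6,7,8,10}
'a' @ 1: {1,2,3,4,5,6,7,8,9,10}  (accept∈set)
'c' @ 2: {1,2,3,4,5,6,7,8,10}  (accept∈set)
'c' @ 3: {1,2,3,4,5,6,7,8,10}  (accept∈set)
'c' @ 4: {1,2,3,4,5,6,7,8,10}  (accept∈set)
after full input: {1,2,3,4,5,6,7,8,10}  (accept=1 in)

Answer: ACCEPT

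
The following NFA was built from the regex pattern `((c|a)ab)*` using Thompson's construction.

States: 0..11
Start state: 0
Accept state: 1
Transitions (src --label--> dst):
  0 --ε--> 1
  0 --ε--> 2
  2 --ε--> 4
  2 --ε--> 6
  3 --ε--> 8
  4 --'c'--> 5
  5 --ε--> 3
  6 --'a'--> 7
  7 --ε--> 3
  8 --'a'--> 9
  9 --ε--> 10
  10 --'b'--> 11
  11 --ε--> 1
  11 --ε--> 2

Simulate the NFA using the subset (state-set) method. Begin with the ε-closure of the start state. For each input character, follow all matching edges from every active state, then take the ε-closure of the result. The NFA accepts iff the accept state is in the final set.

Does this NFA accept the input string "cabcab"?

initial (ε-close {0}): {0,1,2,4,6}
'c' @ 1: {3,5,8}
'a' @ 2: {9,10}
'b' @ 3: {1,2,4,6,11}  [accepting]
'c' @ 4: {3,5,8}
'a' @ 5: {9,10}
'b' @ 6: {1,2,4,6,11}  [accepting]
final: {1,2,4,6,11}; accept 1 in set

Answer: ACCEPT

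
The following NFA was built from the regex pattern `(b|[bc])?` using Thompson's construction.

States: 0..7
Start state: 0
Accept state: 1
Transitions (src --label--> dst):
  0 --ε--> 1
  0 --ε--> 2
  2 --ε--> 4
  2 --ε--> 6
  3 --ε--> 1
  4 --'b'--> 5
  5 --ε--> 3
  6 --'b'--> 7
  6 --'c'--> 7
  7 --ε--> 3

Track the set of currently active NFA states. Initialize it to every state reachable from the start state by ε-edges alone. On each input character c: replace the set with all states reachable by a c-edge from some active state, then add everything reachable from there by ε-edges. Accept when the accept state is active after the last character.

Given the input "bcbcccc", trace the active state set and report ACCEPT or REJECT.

Answer: REJECT

Trace:
S₀ = ε-closure({0}) = {0,1,2,4,6}
'b' @ 1: {1,3,5,7}  (accept∈set)
'c' @ 2: {}  — no active states
rest 'bcccc' ignored (set empty)
final: {}; accept 1 not in set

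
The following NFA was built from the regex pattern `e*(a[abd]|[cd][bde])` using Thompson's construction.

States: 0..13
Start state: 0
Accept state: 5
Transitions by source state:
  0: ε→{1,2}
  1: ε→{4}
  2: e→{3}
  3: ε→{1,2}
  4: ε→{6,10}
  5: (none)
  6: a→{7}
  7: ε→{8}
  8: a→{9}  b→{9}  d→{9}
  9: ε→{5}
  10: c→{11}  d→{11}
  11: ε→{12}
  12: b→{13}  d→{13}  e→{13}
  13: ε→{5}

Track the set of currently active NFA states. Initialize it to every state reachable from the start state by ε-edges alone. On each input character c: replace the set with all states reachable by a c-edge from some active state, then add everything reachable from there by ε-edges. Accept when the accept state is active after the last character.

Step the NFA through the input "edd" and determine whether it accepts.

Answer: ACCEPT

Derivation:
start: ε-closure({0}) = {0,1,2,4,6,10}
'e' @ 1: {1,2,3,4,6,10}
'd' @ 2: {11,12}
'd' @ 3: {5,13}  (accept∈set)
after full input: {5,13}  (accept=5 in)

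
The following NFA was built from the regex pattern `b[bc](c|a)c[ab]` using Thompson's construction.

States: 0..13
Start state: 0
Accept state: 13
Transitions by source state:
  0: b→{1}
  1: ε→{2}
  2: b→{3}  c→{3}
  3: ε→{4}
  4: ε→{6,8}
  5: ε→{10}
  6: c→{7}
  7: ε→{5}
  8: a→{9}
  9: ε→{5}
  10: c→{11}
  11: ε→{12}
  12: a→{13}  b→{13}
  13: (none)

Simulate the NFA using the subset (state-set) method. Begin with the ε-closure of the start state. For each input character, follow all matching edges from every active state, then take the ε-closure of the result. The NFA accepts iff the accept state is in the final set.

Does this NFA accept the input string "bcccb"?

start: ε-closure({0}) = {0}
'b' @ 1: {1,2}
'c' @ 2: {3,4,6,8}
'c' @ 3: {5,7,10}
'c' @ 4: {11,12}
'b' @ 5: {13}  [accepting]
final: {13}; accept 13 in set

Answer: ACCEPT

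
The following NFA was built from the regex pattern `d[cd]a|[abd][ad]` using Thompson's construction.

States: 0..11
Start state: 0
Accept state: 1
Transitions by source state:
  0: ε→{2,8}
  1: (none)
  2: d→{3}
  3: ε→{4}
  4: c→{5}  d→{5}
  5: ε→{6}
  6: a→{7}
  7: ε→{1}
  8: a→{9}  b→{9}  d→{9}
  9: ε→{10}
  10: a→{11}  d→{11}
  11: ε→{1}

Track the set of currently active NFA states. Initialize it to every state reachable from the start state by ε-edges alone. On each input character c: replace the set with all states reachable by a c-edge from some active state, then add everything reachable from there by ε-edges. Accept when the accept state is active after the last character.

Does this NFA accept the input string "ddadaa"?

Answer: REJECT

Trace:
start: ε-closure({0}) = {0,2,8}
'd' @ 1: {3,4,9,10}
'd' @ 2: {1,5,6,11}  (accept∈set)
'a' @ 3: {1,7}  (accept∈set)
'd' @ 4: {}  — state set empty
rest 'aa' ignored (set empty)
end set {} — state 1 not in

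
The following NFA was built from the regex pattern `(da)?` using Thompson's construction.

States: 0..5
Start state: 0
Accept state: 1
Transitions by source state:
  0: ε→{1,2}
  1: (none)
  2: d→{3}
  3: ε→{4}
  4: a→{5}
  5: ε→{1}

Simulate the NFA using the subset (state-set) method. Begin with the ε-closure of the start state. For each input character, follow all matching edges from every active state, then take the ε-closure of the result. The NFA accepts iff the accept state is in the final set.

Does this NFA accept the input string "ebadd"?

Answer: REJECT

Trace:
S₀ = ε-closure({0}) = {0,1,2}
'e' @ 1: {}  — no active states
rest 'badd' ignored (set empty)
after full input: {}  (accept=1 not in)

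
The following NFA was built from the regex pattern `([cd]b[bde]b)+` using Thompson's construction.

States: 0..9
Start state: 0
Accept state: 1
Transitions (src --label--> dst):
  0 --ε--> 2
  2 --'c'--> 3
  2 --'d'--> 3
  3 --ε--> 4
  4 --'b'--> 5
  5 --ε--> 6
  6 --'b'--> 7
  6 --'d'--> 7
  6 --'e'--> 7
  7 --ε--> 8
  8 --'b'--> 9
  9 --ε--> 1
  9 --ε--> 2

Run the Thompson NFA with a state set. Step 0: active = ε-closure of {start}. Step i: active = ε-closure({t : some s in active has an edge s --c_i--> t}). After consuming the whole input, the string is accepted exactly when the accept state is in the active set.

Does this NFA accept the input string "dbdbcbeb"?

Answer: ACCEPT

Trace:
initial (ε-close {0}): {0,2}
'd' @ 1: {3,4}
'b' @ 2: {5,6}
'd' @ 3: {7,8}
'b' @ 4: {1,2,9}  ✓accept
'c' @ 5: {3,4}
'b' @ 6: {5,6}
'e' @ 7: {7,8}
'b' @ 8: {1,2,9}  ✓accept
after full input: {1,2,9}  (accept=1 in)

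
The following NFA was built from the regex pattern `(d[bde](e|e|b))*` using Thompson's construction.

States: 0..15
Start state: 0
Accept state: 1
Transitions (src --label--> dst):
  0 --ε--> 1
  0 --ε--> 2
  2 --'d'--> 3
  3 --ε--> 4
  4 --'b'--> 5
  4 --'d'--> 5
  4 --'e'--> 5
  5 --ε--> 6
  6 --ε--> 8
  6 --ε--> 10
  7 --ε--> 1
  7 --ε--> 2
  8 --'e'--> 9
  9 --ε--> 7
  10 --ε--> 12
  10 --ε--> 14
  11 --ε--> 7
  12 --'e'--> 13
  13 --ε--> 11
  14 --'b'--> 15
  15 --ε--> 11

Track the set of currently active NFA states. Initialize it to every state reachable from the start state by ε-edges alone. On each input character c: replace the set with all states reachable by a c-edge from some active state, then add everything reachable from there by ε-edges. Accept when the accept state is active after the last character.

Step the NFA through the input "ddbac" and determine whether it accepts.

start: ε-closure({0}) = {0,1,2}
'd' @ 1: {3,4}
'd' @ 2: {5,6,8,10,12,14}
'b' @ 3: {1,2,7,11,15}  (accept∈set)
'a' @ 4: {}  — state set empty
rest 'c' ignored (set empty)
after full input: {}  (accept=1 not in)

Answer: REJECT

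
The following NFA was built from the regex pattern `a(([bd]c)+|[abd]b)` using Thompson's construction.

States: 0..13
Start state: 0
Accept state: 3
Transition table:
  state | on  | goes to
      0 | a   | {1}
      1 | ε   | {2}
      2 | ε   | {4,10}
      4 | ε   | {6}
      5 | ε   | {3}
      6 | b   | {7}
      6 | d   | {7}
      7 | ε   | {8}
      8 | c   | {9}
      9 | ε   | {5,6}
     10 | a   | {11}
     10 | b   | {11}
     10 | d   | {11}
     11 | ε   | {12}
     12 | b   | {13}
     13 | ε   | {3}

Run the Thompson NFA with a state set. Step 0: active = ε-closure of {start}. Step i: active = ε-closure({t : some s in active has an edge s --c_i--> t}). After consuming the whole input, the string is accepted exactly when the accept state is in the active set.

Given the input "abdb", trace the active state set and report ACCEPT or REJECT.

Answer: REJECT

Steps:
initial (ε-close {0}): {0}
'a' @ 1: {1,2,4,6,10}
'b' @ 2: {7,8,11,12}
'd' @ 3: {}  — no active states
rest 'b' ignored (set empty)
final: {}; accept 3 not in set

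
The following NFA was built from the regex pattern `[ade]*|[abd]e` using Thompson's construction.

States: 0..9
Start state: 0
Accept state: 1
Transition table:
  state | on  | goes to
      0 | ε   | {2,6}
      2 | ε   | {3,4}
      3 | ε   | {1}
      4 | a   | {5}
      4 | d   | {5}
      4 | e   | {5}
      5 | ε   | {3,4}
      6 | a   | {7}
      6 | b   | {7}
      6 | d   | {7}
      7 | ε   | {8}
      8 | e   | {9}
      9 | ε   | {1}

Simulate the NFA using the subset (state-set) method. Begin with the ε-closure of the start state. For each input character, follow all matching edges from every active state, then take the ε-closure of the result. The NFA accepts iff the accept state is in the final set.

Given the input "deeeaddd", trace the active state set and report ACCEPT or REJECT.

start: ε-closure({0}) = {0,1,2,3,4,6}
'd' @ 1: {1,3,4,5,7,8}  ✓accept
'e' @ 2: {1,3,4,5,9}  ✓accept
'e' @ 3: {1,3,4,5}  ✓accept
'e' @ 4: {1,3,4,5}  ✓accept
'a' @ 5: {1,3,4,5}  ✓accept
'd' @ 6: {1,3,4,5}  ✓accept
'd' @ 7: {1,3,4,5}  ✓accept
'd' @ 8: {1,3,4,5}  ✓accept
end set {1,3,4,5} — state 1 in

Answer: ACCEPT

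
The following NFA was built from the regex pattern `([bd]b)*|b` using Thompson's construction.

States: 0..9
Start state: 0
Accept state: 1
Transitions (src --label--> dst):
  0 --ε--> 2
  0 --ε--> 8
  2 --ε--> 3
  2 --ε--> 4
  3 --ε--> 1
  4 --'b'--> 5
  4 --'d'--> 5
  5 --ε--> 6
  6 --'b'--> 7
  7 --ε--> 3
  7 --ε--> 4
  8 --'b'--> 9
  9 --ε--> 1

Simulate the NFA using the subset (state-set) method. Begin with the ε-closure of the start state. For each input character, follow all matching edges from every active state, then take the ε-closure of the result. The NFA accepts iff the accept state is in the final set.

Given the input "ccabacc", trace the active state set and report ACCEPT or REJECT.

initial (ε-close {0}): {0,1,2,3,4,8}
'c' @ 1: {}  — dead — no transitions
rest 'cabacc' ignored (set empty)
end set {} — state 1 not in

Answer: REJECT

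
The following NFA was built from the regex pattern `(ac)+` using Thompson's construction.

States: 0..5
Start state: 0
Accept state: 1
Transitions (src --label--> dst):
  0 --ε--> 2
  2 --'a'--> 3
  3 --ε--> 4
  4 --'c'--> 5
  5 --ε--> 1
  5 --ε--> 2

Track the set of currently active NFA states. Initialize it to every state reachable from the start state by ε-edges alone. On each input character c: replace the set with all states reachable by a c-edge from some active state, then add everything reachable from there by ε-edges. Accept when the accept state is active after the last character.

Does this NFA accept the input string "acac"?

Answer: ACCEPT

Trace:
S₀ = ε-closure({0}) = {0,2}
'a' @ 1: {3,4}
'c' @ 2: {1,2,5}  (accept∈set)
'a' @ 3: {3,4}
'c' @ 4: {1,2,5}  (accept∈set)
after full input: {1,2,5}  (accept=1 in)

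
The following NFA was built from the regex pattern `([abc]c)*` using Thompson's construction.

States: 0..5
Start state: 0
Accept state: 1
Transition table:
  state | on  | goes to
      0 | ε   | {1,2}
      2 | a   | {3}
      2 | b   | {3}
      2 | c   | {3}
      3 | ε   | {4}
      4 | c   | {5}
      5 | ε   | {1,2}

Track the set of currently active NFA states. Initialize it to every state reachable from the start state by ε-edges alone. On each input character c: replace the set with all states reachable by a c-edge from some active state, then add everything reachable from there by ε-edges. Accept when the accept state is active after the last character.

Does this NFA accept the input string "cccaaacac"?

Answer: REJECT

Derivation:
S₀ = ε-closure({0}) = {0,1,2}
'c' @ 1: {3,4}
'c' @ 2: {1,2,5}  [accepting]
'c' @ 3: {3,4}
'a' @ 4: {}  — state set empty
rest 'aacac' ignored (set empty)
final: {}; accept 1 not in set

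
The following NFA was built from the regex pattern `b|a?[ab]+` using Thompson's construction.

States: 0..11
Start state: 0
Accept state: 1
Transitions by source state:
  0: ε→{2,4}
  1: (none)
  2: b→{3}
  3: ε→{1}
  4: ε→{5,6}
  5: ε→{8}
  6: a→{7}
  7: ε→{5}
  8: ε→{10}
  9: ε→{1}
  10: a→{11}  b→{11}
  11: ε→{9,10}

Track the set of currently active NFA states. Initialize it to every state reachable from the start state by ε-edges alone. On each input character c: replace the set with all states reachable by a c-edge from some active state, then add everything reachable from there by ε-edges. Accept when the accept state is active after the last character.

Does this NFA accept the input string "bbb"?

Answer: ACCEPT

Derivation:
initial (ε-close {0}): {0,2,4,5,6,8,10}
'b' @ 1: {1,3,9,10,11}  ✓accept
'b' @ 2: {1,9,10,11}  ✓accept
'b' @ 3: {1,9,10,11}  ✓accept
after full input: {1,9,10,11}  (accept=1 in)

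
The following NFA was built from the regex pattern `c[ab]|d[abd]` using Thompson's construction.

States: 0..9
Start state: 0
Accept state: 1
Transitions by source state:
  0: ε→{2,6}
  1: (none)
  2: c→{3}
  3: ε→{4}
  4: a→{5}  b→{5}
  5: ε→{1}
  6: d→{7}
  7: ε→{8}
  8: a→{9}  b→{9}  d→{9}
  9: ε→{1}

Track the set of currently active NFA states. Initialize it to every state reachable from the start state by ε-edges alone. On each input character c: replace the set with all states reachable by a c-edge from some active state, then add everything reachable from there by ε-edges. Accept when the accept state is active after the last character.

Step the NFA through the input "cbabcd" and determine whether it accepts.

Answer: REJECT

Trace:
S₀ = ε-closure({0}) = {0,2,6}
'c' @ 1: {3,4}
'b' @ 2: {1,5}  [accepting]
'a' @ 3: {}  — no active states
rest 'bcd' ignored (set empty)
end set {} — state 1 not in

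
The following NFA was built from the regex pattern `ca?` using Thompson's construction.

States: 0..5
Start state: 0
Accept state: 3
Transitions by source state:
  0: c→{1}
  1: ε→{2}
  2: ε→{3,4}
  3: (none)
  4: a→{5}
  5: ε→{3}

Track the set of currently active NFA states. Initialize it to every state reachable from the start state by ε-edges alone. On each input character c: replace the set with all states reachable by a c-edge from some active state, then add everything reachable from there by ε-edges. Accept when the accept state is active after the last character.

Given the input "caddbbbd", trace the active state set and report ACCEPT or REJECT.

S₀ = ε-closure({0}) = {0}
'c' @ 1: {1,2,3,4}  (accept∈set)
'a' @ 2: {3,5}  (accept∈set)
'd' @ 3: {}  — no active states
rest 'dbbbd' ignored (set empty)
final: {}; accept 3 not in set

Answer: REJECT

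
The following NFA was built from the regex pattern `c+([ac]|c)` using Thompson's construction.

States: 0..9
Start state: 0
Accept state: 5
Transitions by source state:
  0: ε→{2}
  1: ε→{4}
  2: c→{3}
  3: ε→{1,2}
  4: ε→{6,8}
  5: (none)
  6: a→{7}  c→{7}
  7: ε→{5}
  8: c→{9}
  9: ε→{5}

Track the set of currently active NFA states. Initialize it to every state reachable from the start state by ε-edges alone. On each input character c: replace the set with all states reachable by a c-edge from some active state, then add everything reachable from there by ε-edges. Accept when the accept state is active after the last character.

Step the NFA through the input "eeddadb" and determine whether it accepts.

Answer: REJECT

Steps:
start: ε-closure({0}) = {0,2}
'e' @ 1: {}  — no active states
rest 'eddadb' ignored (set empty)
end set {} — state 5 not in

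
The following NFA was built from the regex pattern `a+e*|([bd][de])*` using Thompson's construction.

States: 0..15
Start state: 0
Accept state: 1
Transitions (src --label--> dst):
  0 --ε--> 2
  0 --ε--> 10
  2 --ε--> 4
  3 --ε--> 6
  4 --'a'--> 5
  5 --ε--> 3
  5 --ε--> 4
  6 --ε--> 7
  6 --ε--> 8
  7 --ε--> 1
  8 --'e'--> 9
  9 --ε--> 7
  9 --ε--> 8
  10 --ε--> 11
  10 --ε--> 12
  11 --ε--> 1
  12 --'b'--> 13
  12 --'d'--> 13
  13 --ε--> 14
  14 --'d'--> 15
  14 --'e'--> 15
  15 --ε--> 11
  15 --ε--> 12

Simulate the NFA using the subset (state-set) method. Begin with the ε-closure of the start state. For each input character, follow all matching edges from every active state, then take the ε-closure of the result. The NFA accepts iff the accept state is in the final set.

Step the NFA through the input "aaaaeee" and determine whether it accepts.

Answer: ACCEPT

Derivation:
start: ε-closure({0}) = {0,1,2,4,10,11,12}
'a' @ 1: {1,3,4,5,6,7,8}  (accept∈set)
'a' @ 2: {1,3,4,5,6,7,8}  (accept∈set)
'a' @ 3: {1,3,4,5,6,7,8}  (accept∈set)
'a' @ 4: {1,3,4,5,6,7,8}  (accept∈set)
'e' @ 5: {1,7,8,9}  (accept∈set)
'e' @ 6: {1,7,8,9}  (accept∈set)
'e' @ 7: {1,7,8,9}  (accept∈set)
end set {1,7,8,9} — state 1 in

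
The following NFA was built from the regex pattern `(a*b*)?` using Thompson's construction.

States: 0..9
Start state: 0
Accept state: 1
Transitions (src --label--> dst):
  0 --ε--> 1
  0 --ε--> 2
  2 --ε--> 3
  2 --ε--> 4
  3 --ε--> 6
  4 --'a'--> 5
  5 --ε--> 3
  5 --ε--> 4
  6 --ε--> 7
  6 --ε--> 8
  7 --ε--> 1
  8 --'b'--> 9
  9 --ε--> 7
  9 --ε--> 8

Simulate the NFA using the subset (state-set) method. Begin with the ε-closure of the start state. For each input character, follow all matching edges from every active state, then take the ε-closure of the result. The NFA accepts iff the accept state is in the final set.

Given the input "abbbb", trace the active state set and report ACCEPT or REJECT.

S₀ = ε-closure({0}) = {0,1,2,3,4,6,7,8}
'a' @ 1: {1,3,4,5,6,7,8}  (accept∈set)
'b' @ 2: {1,7,8,9}  (accept∈set)
'b' @ 3: {1,7,8,9}  (accept∈set)
'b' @ 4: {1,7,8,9}  (accept∈set)
'b' @ 5: {1,7,8,9}  (accept∈set)
final: {1,7,8,9}; accept 1 in set

Answer: ACCEPT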